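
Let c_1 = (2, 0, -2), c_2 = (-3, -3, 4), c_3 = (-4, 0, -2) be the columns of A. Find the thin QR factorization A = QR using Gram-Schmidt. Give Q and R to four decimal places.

Q = [[0.7071, 0.1622, -0.6882], [0.0000, -0.9733, -0.2294], [-0.7071, 0.1622, -0.6882]], R = [[2.8284, -4.9497, -1.4142], [0.0000, 3.0822, -0.9733], [0.0000, 0.0000, 4.1295]]

e_1 = c_1/‖c_1‖ = (2, 0, -2)/2.8284 = (0.7071, 0.0000, -0.7071).
r_{12} = e_1·c_2 = -4.9497.
u_2 = c_2 + 4.9497·e_1 = (0.5000, -3.0000, 0.5000).
‖u_2‖ = 3.0822, so e_2 = (0.1622, -0.9733, 0.1622).
r_{13} = e_1·c_3 = -1.4142; r_{23} = e_2·c_3 = -0.9733.
u_3 = c_3 + 1.4142·e_1 + 0.9733·e_2 = (-2.8421, -0.9474, -2.8421).
‖u_3‖ = 4.1295, so e_3 = (-0.6882, -0.2294, -0.6882).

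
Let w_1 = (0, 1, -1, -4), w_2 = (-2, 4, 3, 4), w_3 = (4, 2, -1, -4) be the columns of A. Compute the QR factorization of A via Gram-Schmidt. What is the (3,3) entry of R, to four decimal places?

r_{33} = 4.0787

w_1 = (0, 1, -1, -4); ‖w_1‖ = 4.2426, so q_1 = (0.0000, 0.2357, -0.2357, -0.9428).
q_1·w_2 = 0.0000·(-2) + 0.2357·4 + (-0.2357)·3 + (-0.9428)·4 = -3.5355.
u_2 = w_2 + 3.5355·q_1 = (-2.0000, 4.8333, 2.1667, 0.6667).
‖u_2‖ = 5.7009, so q_2 = (-0.3508, 0.8478, 0.3801, 0.1169).
q_1·w_3 = 0.0000·4 + 0.2357·2 + (-0.2357)·(-1) + (-0.9428)·(-4) = 4.4783; q_2·w_3 = (-0.3508)·4 + 0.8478·2 + 0.3801·(-1) + 0.1169·(-4) = -0.5555.
u_3 = w_3 − 4.4783·q_1 + 0.5555·q_2 = (3.8051, 1.4154, 0.2667, 0.2872).
r_{33} = ‖u_3‖ = 4.0787.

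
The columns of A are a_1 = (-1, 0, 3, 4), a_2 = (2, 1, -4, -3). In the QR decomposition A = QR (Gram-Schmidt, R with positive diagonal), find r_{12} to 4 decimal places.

a_1 = (-1, 0, 3, 4); ‖a_1‖ = 5.0990, so e_1 = (-0.1961, 0.0000, 0.5883, 0.7845).
r_{12} = e_1·a_2 = -5.0990.

r_{12} = -5.0990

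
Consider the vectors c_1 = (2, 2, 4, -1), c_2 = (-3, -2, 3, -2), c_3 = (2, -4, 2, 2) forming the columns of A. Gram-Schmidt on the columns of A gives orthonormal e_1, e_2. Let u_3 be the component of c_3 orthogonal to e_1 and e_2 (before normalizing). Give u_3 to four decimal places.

e_1 = c_1/‖c_1‖ = (2, 2, 4, -1)/5.0000 = (0.4000, 0.4000, 0.8000, -0.2000).
r_{12} = e_1·c_2 = 0.8000.
u_2 = c_2 − 0.8000·e_1 = (-3.3200, -2.3200, 2.3600, -1.8400).
‖u_2‖ = 5.0359, so e_2 = (-0.6593, -0.4607, 0.4686, -0.3654).
r_{13} = e_1·c_3 = 0.4000; r_{23} = e_2·c_3 = 0.7308.
u_3 = c_3 − 0.4000·e_1 − 0.7308·e_2 = (2.3218, -3.8233, 1.3375, 2.3470).

u_3 = (2.3218, -3.8233, 1.3375, 2.3470)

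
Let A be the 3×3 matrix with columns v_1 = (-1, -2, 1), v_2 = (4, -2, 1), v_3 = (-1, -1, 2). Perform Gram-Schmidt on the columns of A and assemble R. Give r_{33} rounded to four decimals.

v_1 = (-1, -2, 1); ‖v_1‖ = 2.4495, so e_1 = (-0.4082, -0.8165, 0.4082).
e_1·v_2 = (-0.4082)·4 + (-0.8165)·(-2) + 0.4082·1 = 0.4082.
u_2 = v_2 − 0.4082·e_1 = (4.1667, -1.6667, 0.8333).
‖u_2‖ = 4.5644, so e_2 = (0.9129, -0.3651, 0.1826).
e_1·v_3 = (-0.4082)·(-1) + (-0.8165)·(-1) + 0.4082·2 = 2.0412; e_2·v_3 = 0.9129·(-1) + (-0.3651)·(-1) + 0.1826·2 = -0.1826.
u_3 = v_3 − 2.0412·e_1 + 0.1826·e_2 = (0.0000, 0.6000, 1.2000).
r_{33} = ‖u_3‖ = 1.3416.

r_{33} = 1.3416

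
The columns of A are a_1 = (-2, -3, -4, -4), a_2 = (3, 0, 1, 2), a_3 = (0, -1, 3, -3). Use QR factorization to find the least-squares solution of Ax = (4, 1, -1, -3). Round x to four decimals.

x = (0.5368, 1.1236, 0.3558)

a_1 = (-2, -3, -4, -4); ‖a_1‖ = 6.7082, so q_1 = (-0.2981, -0.4472, -0.5963, -0.5963).
q_1·a_2 = (-0.2981)·3 + (-0.4472)·0 + (-0.5963)·1 + (-0.5963)·2 = -2.6833.
u_2 = a_2 + 2.6833·q_1 = (2.2000, -1.2000, -0.6000, 0.4000).
‖u_2‖ = 2.6077, so q_2 = (0.8437, -0.4602, -0.2301, 0.1534).
q_1·a_3 = (-0.2981)·0 + (-0.4472)·(-1) + (-0.5963)·3 + (-0.5963)·(-3) = 0.4472; q_2·a_3 = 0.8437·0 + (-0.4602)·(-1) + (-0.2301)·3 + 0.1534·(-3) = -0.6903.
u_3 = a_3 − 0.4472·q_1 + 0.6903·q_2 = (0.7157, -1.1176, 3.1078, -2.6275).
‖u_3‖ = 4.2806, so q_3 = (0.1672, -0.2611, 0.7260, -0.6138).
Qᵀb = (0.7454, 2.6844, 1.5231).
Back-substitute: x_3 = 1.5231/4.2806 = 0.3558.
x_2 = (2.6844 + 0.6903·0.3558)/2.6077 = 1.1236.
x_1 = (0.7454 + 2.6833·1.1236 − 0.4472·0.3558)/6.7082 = 0.5368.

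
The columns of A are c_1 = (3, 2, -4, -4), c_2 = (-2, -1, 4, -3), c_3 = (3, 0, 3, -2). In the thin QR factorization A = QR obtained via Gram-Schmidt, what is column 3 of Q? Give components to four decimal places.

e_3 = (0.8480, 0.0026, 0.5158, 0.1215)

e_1 = c_1/‖c_1‖ = (3, 2, -4, -4)/6.7082 = (0.4472, 0.2981, -0.5963, -0.5963).
r_{12} = e_1·c_2 = -1.7889.
u_2 = c_2 + 1.7889·e_1 = (-1.2000, -0.4667, 2.9333, -4.0667).
‖u_2‖ = 5.1769, so e_2 = (-0.2318, -0.0901, 0.5666, -0.7855).
r_{13} = e_1·c_3 = 0.7454; r_{23} = e_2·c_3 = 2.5756.
u_3 = c_3 − 0.7454·e_1 − 2.5756·e_2 = (3.2637, 0.0100, 1.9851, 0.4677).
‖u_3‖ = 3.8485, so e_3 = (0.8480, 0.0026, 0.5158, 0.1215).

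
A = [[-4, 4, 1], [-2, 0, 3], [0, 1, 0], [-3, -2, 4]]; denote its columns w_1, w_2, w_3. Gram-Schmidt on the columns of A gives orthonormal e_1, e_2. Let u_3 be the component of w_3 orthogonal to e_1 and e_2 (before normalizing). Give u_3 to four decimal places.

w_1 = (-4, -2, 0, -3); ‖w_1‖ = 5.3852, so e_1 = (-0.7428, -0.3714, 0.0000, -0.5571).
e_1·w_2 = (-0.7428)·4 + (-0.3714)·0 + 0.0000·1 + (-0.5571)·(-2) = -1.8570.
u_2 = w_2 + 1.8570·e_1 = (2.6207, -0.6897, 1.0000, -3.0345).
‖u_2‖ = 4.1895, so e_2 = (0.6255, -0.1646, 0.2387, -0.7243).
e_1·w_3 = (-0.7428)·1 + (-0.3714)·3 + 0.0000·0 + (-0.5571)·4 = -4.0853; e_2·w_3 = 0.6255·1 + (-0.1646)·3 + 0.2387·0 + (-0.7243)·4 = -2.7655.
u_3 = w_3 + 4.0853·e_1 + 2.7655·e_2 = (-0.3045, 1.0275, 0.6601, -0.2790).

u_3 = (-0.3045, 1.0275, 0.6601, -0.2790)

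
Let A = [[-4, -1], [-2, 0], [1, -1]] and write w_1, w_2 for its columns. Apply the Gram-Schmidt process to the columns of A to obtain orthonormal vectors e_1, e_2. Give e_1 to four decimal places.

w_1 = (-4, -2, 1); ‖w_1‖ = 4.5826, so e_1 = (-0.8729, -0.4364, 0.2182).

e_1 = (-0.8729, -0.4364, 0.2182)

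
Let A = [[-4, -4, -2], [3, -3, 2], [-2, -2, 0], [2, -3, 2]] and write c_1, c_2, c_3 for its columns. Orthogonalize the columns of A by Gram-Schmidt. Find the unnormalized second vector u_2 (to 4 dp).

q_1 = c_1/‖c_1‖ = (-4, 3, -2, 2)/5.7446 = (-0.6963, 0.5222, -0.3482, 0.3482).
r_{12} = q_1·c_2 = 0.8704.
u_2 = c_2 − 0.8704·q_1 = (-3.3939, -3.4545, -1.6970, -3.3030).

u_2 = (-3.3939, -3.4545, -1.6970, -3.3030)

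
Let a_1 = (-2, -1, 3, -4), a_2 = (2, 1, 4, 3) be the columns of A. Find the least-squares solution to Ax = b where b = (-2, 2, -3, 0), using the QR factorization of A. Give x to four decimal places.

a_1 = (-2, -1, 3, -4); ‖a_1‖ = 5.4772, so e_1 = (-0.3651, -0.1826, 0.5477, -0.7303).
e_1·a_2 = (-0.3651)·2 + (-0.1826)·1 + 0.5477·4 + (-0.7303)·3 = -0.9129.
u_2 = a_2 + 0.9129·e_1 = (1.6667, 0.8333, 4.5000, 2.3333).
‖u_2‖ = 5.4006, so e_2 = (0.3086, 0.1543, 0.8332, 0.4320).
Qᵀb = (-1.2780, -2.8083).
Back-substitute: x_2 = -2.8083/5.4006 = -0.5200.
x_1 = (-1.2780 + 0.9129·(-0.5200))/5.4772 = -0.3200.

x = (-0.3200, -0.5200)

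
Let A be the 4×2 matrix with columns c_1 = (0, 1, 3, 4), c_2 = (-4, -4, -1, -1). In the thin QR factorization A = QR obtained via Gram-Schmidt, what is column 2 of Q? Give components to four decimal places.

c_1 = (0, 1, 3, 4); ‖c_1‖ = 5.0990, so q_1 = (0.0000, 0.1961, 0.5883, 0.7845).
q_1·c_2 = 0.0000·(-4) + 0.1961·(-4) + 0.5883·(-1) + 0.7845·(-1) = -2.1573.
u_2 = c_2 + 2.1573·q_1 = (-4.0000, -3.5769, 0.2692, 0.6923).
‖u_2‖ = 5.4172, so q_2 = (-0.7384, -0.6603, 0.0497, 0.1278).

q_2 = (-0.7384, -0.6603, 0.0497, 0.1278)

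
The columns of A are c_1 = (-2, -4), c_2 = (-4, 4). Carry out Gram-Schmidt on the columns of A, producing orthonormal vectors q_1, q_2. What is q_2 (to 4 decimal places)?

q_2 = (-0.8944, 0.4472)

q_1 = c_1/‖c_1‖ = (-2, -4)/4.4721 = (-0.4472, -0.8944).
r_{12} = q_1·c_2 = -1.7889.
u_2 = c_2 + 1.7889·q_1 = (-4.8000, 2.4000).
‖u_2‖ = 5.3666, so q_2 = (-0.8944, 0.4472).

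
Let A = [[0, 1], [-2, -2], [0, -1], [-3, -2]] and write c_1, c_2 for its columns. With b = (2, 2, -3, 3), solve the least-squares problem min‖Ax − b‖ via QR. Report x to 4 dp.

q_1 = c_1/‖c_1‖ = (0, -2, 0, -3)/3.6056 = (0.0000, -0.5547, 0.0000, -0.8321).
r_{12} = q_1·c_2 = 2.7735.
u_2 = c_2 − 2.7735·q_1 = (1.0000, -0.4615, -1.0000, 0.3077).
‖u_2‖ = 1.5191, so q_2 = (0.6583, -0.3038, -0.6583, 0.2025).
Qᵀb = (-3.6056, 3.2914).
Back-substitute: x_2 = 3.2914/1.5191 = 2.1667.
x_1 = (-3.6056 − 2.7735·2.1667)/3.6056 = -2.6667.

x = (-2.6667, 2.1667)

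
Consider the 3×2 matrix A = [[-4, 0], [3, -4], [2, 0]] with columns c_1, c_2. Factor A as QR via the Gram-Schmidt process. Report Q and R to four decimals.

c_1 = (-4, 3, 2); ‖c_1‖ = 5.3852, so q_1 = (-0.7428, 0.5571, 0.3714).
q_1·c_2 = (-0.7428)·0 + 0.5571·(-4) + 0.3714·0 = -2.2283.
u_2 = c_2 + 2.2283·q_1 = (-1.6552, -2.7586, 0.8276).
‖u_2‖ = 3.3218, so q_2 = (-0.4983, -0.8305, 0.2491).

Q = [[-0.7428, -0.4983], [0.5571, -0.8305], [0.3714, 0.2491]], R = [[5.3852, -2.2283], [0.0000, 3.3218]]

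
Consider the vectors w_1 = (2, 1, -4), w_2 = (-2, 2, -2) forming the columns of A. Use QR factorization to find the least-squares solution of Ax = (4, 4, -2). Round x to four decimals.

w_1 = (2, 1, -4); ‖w_1‖ = 4.5826, so q_1 = (0.4364, 0.2182, -0.8729).
q_1·w_2 = 0.4364·(-2) + 0.2182·2 + (-0.8729)·(-2) = 1.3093.
u_2 = w_2 − 1.3093·q_1 = (-2.5714, 1.7143, -0.8571).
‖u_2‖ = 3.2071, so q_2 = (-0.8018, 0.5345, -0.2673).
Qᵀb = (4.3644, -0.5345).
Back-substitute: x_2 = -0.5345/3.2071 = -0.1667.
x_1 = (4.3644 − 1.3093·(-0.1667))/4.5826 = 1.0000.

x = (1.0000, -0.1667)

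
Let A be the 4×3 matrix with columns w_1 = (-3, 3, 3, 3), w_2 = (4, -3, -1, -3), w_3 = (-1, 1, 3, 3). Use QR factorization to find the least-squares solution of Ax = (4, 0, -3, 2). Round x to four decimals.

w_1 = (-3, 3, 3, 3); ‖w_1‖ = 6.0000, so e_1 = (-0.5000, 0.5000, 0.5000, 0.5000).
e_1·w_2 = (-0.5000)·4 + 0.5000·(-3) + 0.5000·(-1) + 0.5000·(-3) = -5.5000.
u_2 = w_2 + 5.5000·e_1 = (1.2500, -0.2500, 1.7500, -0.2500).
‖u_2‖ = 2.1794, so e_2 = (0.5735, -0.1147, 0.8030, -0.1147).
e_1·w_3 = (-0.5000)·(-1) + 0.5000·1 + 0.5000·3 + 0.5000·3 = 4.0000; e_2·w_3 = 0.5735·(-1) + (-0.1147)·1 + 0.8030·3 + (-0.1147)·3 = 1.3765.
u_3 = w_3 − 4.0000·e_1 − 1.3765·e_2 = (0.2105, -0.8421, -0.1053, 1.1579).
‖u_3‖ = 1.4510, so e_3 = (0.1451, -0.5804, -0.0725, 0.7980).
Qᵀb = (-2.5000, -0.3441, 2.3941).
Back-substitute: x_3 = 2.3941/1.4510 = 1.6500.
x_2 = (-0.3441 − 1.3765·1.6500)/2.1794 = -1.2000.
x_1 = (-2.5000 + 5.5000·(-1.2000) − 4.0000·1.6500)/6.0000 = -2.6167.

x = (-2.6167, -1.2000, 1.6500)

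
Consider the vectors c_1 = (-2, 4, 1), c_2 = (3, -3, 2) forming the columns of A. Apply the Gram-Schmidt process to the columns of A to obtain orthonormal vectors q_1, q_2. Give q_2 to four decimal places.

c_1 = (-2, 4, 1); ‖c_1‖ = 4.5826, so q_1 = (-0.4364, 0.8729, 0.2182).
q_1·c_2 = (-0.4364)·3 + 0.8729·(-3) + 0.2182·2 = -3.4915.
u_2 = c_2 + 3.4915·q_1 = (1.4762, 0.0476, 2.7619).
‖u_2‖ = 3.1320, so q_2 = (0.4713, 0.0152, 0.8818).

q_2 = (0.4713, 0.0152, 0.8818)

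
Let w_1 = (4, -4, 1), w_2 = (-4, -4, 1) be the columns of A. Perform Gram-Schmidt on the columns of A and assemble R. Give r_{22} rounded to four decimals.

w_1 = (4, -4, 1); ‖w_1‖ = 5.7446, so q_1 = (0.6963, -0.6963, 0.1741).
q_1·w_2 = 0.6963·(-4) + (-0.6963)·(-4) + 0.1741·1 = 0.1741.
u_2 = w_2 − 0.1741·q_1 = (-4.1212, -3.8788, 0.9697).
r_{22} = ‖u_2‖ = 5.7419.

r_{22} = 5.7419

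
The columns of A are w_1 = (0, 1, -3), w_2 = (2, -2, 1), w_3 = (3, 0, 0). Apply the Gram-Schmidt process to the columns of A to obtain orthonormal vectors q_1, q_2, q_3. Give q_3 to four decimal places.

q_3 = (0.6202, 0.7442, 0.2481)

w_1 = (0, 1, -3); ‖w_1‖ = 3.1623, so q_1 = (0.0000, 0.3162, -0.9487).
q_1·w_2 = 0.0000·2 + 0.3162·(-2) + (-0.9487)·1 = -1.5811.
u_2 = w_2 + 1.5811·q_1 = (2.0000, -1.5000, -0.5000).
‖u_2‖ = 2.5495, so q_2 = (0.7845, -0.5883, -0.1961).
q_1·w_3 = 0.0000·3 + 0.3162·0 + (-0.9487)·0 = 0.0000; q_2·w_3 = 0.7845·3 + (-0.5883)·0 + (-0.1961)·0 = 2.3534.
u_3 = w_3 + 0.0000·q_1 − 2.3534·q_2 = (1.1538, 1.3846, 0.4615).
‖u_3‖ = 1.8605, so q_3 = (0.6202, 0.7442, 0.2481).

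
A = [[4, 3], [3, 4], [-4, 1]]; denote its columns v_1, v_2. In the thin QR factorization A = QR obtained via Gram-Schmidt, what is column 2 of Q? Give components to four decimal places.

v_1 = (4, 3, -4); ‖v_1‖ = 6.4031, so e_1 = (0.6247, 0.4685, -0.6247).
e_1·v_2 = 0.6247·3 + 0.4685·4 + (-0.6247)·1 = 3.1235.
u_2 = v_2 − 3.1235·e_1 = (1.0488, 2.5366, 2.9512).
‖u_2‖ = 4.0304, so e_2 = (0.2602, 0.6294, 0.7322).

e_2 = (0.2602, 0.6294, 0.7322)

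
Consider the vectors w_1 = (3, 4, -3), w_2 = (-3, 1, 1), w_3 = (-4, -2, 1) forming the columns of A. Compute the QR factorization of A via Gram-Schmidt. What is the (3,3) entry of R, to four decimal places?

r_{33} = 1.4199

q_1 = w_1/‖w_1‖ = (3, 4, -3)/5.8310 = (0.5145, 0.6860, -0.5145).
r_{12} = q_1·w_2 = -1.3720.
u_2 = w_2 + 1.3720·q_1 = (-2.2941, 1.9412, 0.2941).
‖u_2‖ = 3.0195, so q_2 = (-0.7598, 0.6429, 0.0974).
r_{13} = q_1·w_3 = -3.9445; r_{23} = q_2·w_3 = 1.8507.
u_3 = w_3 + 3.9445·q_1 − 1.8507·q_2 = (-0.5645, -0.4839, -1.2097).
r_{33} = ‖u_3‖ = 1.4199.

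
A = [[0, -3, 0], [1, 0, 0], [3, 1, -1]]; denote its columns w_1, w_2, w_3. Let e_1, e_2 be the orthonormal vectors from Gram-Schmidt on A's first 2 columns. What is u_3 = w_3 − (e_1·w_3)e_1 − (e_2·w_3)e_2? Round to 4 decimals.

w_1 = (0, 1, 3); ‖w_1‖ = 3.1623, so e_1 = (0.0000, 0.3162, 0.9487).
e_1·w_2 = 0.0000·(-3) + 0.3162·0 + 0.9487·1 = 0.9487.
u_2 = w_2 − 0.9487·e_1 = (-3.0000, -0.3000, 0.1000).
‖u_2‖ = 3.0166, so e_2 = (-0.9945, -0.0994, 0.0331).
e_1·w_3 = 0.0000·0 + 0.3162·0 + 0.9487·(-1) = -0.9487; e_2·w_3 = (-0.9945)·0 + (-0.0994)·0 + 0.0331·(-1) = -0.0331.
u_3 = w_3 + 0.9487·e_1 + 0.0331·e_2 = (-0.0330, 0.2967, -0.0989).

u_3 = (-0.0330, 0.2967, -0.0989)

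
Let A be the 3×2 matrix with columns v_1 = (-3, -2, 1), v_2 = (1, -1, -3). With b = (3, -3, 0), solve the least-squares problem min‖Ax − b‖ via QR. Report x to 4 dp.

x = (-0.0652, 0.5217)

v_1 = (-3, -2, 1); ‖v_1‖ = 3.7417, so e_1 = (-0.8018, -0.5345, 0.2673).
e_1·v_2 = (-0.8018)·1 + (-0.5345)·(-1) + 0.2673·(-3) = -1.0690.
u_2 = v_2 + 1.0690·e_1 = (0.1429, -1.5714, -2.7143).
‖u_2‖ = 3.1396, so e_2 = (0.0455, -0.5005, -0.8645).
Qᵀb = (-0.8018, 1.6381).
Back-substitute: x_2 = 1.6381/3.1396 = 0.5217.
x_1 = (-0.8018 + 1.0690·0.5217)/3.7417 = -0.0652.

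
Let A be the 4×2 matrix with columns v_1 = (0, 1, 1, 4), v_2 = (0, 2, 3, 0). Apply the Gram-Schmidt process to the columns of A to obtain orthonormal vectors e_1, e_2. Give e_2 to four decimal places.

e_2 = (0.0000, 0.5054, 0.7989, -0.3261)

v_1 = (0, 1, 1, 4); ‖v_1‖ = 4.2426, so e_1 = (0.0000, 0.2357, 0.2357, 0.9428).
e_1·v_2 = 0.0000·0 + 0.2357·2 + 0.2357·3 + 0.9428·0 = 1.1785.
u_2 = v_2 − 1.1785·e_1 = (0.0000, 1.7222, 2.7222, -1.1111).
‖u_2‖ = 3.4075, so e_2 = (0.0000, 0.5054, 0.7989, -0.3261).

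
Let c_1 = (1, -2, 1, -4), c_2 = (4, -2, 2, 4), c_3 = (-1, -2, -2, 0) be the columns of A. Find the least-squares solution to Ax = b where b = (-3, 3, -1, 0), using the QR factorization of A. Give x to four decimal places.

x = (-0.6100, -0.6236, -0.3205)

c_1 = (1, -2, 1, -4); ‖c_1‖ = 4.6904, so q_1 = (0.2132, -0.4264, 0.2132, -0.8528).
q_1·c_2 = 0.2132·4 + (-0.4264)·(-2) + 0.2132·2 + (-0.8528)·4 = -1.2792.
u_2 = c_2 + 1.2792·q_1 = (4.2727, -2.5455, 2.2727, 2.9091).
‖u_2‖ = 6.1938, so q_2 = (0.6898, -0.4110, 0.3669, 0.4697).
q_1·c_3 = 0.2132·(-1) + (-0.4264)·(-2) + 0.2132·(-2) + (-0.8528)·0 = 0.2132; q_2·c_3 = 0.6898·(-1) + (-0.4110)·(-2) + 0.3669·(-2) + 0.4697·0 = -0.6018.
u_3 = c_3 − 0.2132·q_1 + 0.6018·q_2 = (-0.6303, -2.1564, -1.8246, 0.4645).
‖u_3‖ = 2.9313, so q_3 = (-0.2150, -0.7357, -0.6225, 0.1584).
Qᵀb = (-2.1320, -3.6693, -0.9394).
Back-substitute: x_3 = -0.9394/2.9313 = -0.3205.
x_2 = (-3.6693 + 0.6018·(-0.3205))/6.1938 = -0.6236.
x_1 = (-2.1320 + 1.2792·(-0.6236) − 0.2132·(-0.3205))/4.6904 = -0.6100.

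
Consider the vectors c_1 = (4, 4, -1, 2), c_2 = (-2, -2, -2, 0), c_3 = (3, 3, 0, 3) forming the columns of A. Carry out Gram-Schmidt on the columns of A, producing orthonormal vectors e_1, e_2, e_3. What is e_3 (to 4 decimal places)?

c_1 = (4, 4, -1, 2); ‖c_1‖ = 6.0828, so e_1 = (0.6576, 0.6576, -0.1644, 0.3288).
e_1·c_2 = 0.6576·(-2) + 0.6576·(-2) + (-0.1644)·(-2) + 0.3288·0 = -2.3016.
u_2 = c_2 + 2.3016·e_1 = (-0.4865, -0.4865, -2.3784, 0.7568).
‖u_2‖ = 2.5890, so e_2 = (-0.1879, -0.1879, -0.9187, 0.2923).
e_1·c_3 = 0.6576·3 + 0.6576·3 + (-0.1644)·0 + 0.3288·3 = 4.9320; e_2·c_3 = (-0.1879)·3 + (-0.1879)·3 + (-0.9187)·0 + 0.2923·3 = -0.2505.
u_3 = c_3 − 4.9320·e_1 + 0.2505·e_2 = (-0.2903, -0.2903, 0.5806, 1.4516).
‖u_3‖ = 1.6164, so e_3 = (-0.1796, -0.1796, 0.3592, 0.8980).

e_3 = (-0.1796, -0.1796, 0.3592, 0.8980)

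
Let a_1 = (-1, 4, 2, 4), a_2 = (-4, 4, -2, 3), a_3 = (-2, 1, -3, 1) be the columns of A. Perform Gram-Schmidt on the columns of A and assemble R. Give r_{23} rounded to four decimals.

a_1 = (-1, 4, 2, 4); ‖a_1‖ = 6.0828, so q_1 = (-0.1644, 0.6576, 0.3288, 0.6576).
q_1·a_2 = (-0.1644)·(-4) + 0.6576·4 + 0.3288·(-2) + 0.6576·3 = 4.6032.
u_2 = a_2 − 4.6032·q_1 = (-3.2432, 0.9730, -3.5135, -0.0270).
‖u_2‖ = 4.8796, so q_2 = (-0.6646, 0.1994, -0.7200, -0.0055).
r_{23} = q_2·a_3 = 3.6833.

r_{23} = 3.6833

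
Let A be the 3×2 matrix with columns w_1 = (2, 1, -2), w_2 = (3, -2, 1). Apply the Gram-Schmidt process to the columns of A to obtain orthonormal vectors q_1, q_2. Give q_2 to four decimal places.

q_1 = w_1/‖w_1‖ = (2, 1, -2)/3.0000 = (0.6667, 0.3333, -0.6667).
r_{12} = q_1·w_2 = 0.6667.
u_2 = w_2 − 0.6667·q_1 = (2.5556, -2.2222, 1.4444).
‖u_2‖ = 3.6818, so q_2 = (0.6941, -0.6036, 0.3923).

q_2 = (0.6941, -0.6036, 0.3923)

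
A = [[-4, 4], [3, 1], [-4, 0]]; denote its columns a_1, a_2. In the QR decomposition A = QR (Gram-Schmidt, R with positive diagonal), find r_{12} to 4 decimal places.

r_{12} = -2.0303

e_1 = a_1/‖a_1‖ = (-4, 3, -4)/6.4031 = (-0.6247, 0.4685, -0.6247).
r_{12} = e_1·a_2 = -2.0303.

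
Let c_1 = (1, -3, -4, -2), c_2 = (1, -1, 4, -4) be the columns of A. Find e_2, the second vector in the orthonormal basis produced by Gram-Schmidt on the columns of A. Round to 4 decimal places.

e_2 = (0.1959, -0.2420, 0.5992, -0.7375)

c_1 = (1, -3, -4, -2); ‖c_1‖ = 5.4772, so e_1 = (0.1826, -0.5477, -0.7303, -0.3651).
e_1·c_2 = 0.1826·1 + (-0.5477)·(-1) + (-0.7303)·4 + (-0.3651)·(-4) = -0.7303.
u_2 = c_2 + 0.7303·e_1 = (1.1333, -1.4000, 3.4667, -4.2667).
‖u_2‖ = 5.7850, so e_2 = (0.1959, -0.2420, 0.5992, -0.7375).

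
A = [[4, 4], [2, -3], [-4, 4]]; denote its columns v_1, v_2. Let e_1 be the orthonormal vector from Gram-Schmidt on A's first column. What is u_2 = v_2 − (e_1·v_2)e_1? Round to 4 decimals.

u_2 = (4.6667, -2.6667, 3.3333)

e_1 = v_1/‖v_1‖ = (4, 2, -4)/6.0000 = (0.6667, 0.3333, -0.6667).
r_{12} = e_1·v_2 = -1.0000.
u_2 = v_2 + 1.0000·e_1 = (4.6667, -2.6667, 3.3333).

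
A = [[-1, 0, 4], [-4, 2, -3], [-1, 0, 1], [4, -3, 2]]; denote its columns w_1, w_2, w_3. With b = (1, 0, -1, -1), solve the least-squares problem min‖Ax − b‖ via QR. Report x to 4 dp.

x = (0.5023, 1.2723, 0.2911)

w_1 = (-1, -4, -1, 4); ‖w_1‖ = 5.8310, so q_1 = (-0.1715, -0.6860, -0.1715, 0.6860).
q_1·w_2 = (-0.1715)·0 + (-0.6860)·2 + (-0.1715)·0 + 0.6860·(-3) = -3.4300.
u_2 = w_2 + 3.4300·q_1 = (-0.5882, -0.3529, -0.5882, -0.6471).
‖u_2‖ = 1.1114, so q_2 = (-0.5293, -0.3176, -0.5293, -0.5822).
q_1·w_3 = (-0.1715)·4 + (-0.6860)·(-3) + (-0.1715)·1 + 0.6860·2 = 2.5725; q_2·w_3 = (-0.5293)·4 + (-0.3176)·(-3) + (-0.5293)·1 + (-0.5822)·2 = -2.8580.
u_3 = w_3 − 2.5725·q_1 + 2.8580·q_2 = (2.9286, -2.1429, -0.0714, -1.4286).
‖u_3‖ = 3.9005, so q_3 = (0.7508, -0.5494, -0.0183, -0.3662).
Qᵀb = (-0.6860, 0.5822, 1.1354).
Back-substitute: x_3 = 1.1354/3.9005 = 0.2911.
x_2 = (0.5822 + 2.8580·0.2911)/1.1114 = 1.2723.
x_1 = (-0.6860 + 3.4300·1.2723 − 2.5725·0.2911)/5.8310 = 0.5023.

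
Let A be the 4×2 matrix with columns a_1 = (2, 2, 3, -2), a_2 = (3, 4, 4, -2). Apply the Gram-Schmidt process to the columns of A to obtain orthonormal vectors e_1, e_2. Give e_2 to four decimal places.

e_2 = (0.0976, 0.7807, -0.1952, 0.5855)

e_1 = a_1/‖a_1‖ = (2, 2, 3, -2)/4.5826 = (0.4364, 0.4364, 0.6547, -0.4364).
r_{12} = e_1·a_2 = 6.5465.
u_2 = a_2 − 6.5465·e_1 = (0.1429, 1.1429, -0.2857, 0.8571).
‖u_2‖ = 1.4639, so e_2 = (0.0976, 0.7807, -0.1952, 0.5855).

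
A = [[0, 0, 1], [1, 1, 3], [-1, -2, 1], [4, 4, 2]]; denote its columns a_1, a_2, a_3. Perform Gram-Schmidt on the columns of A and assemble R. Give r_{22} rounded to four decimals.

a_1 = (0, 1, -1, 4); ‖a_1‖ = 4.2426, so q_1 = (0.0000, 0.2357, -0.2357, 0.9428).
q_1·a_2 = 0.0000·0 + 0.2357·1 + (-0.2357)·(-2) + 0.9428·4 = 4.4783.
u_2 = a_2 − 4.4783·q_1 = (0.0000, -0.0556, -0.9444, -0.2222).
r_{22} = ‖u_2‖ = 0.9718.

r_{22} = 0.9718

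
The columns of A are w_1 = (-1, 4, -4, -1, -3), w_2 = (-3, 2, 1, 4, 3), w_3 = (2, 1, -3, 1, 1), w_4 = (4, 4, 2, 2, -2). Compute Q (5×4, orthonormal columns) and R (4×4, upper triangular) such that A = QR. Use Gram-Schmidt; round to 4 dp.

w_1 = (-1, 4, -4, -1, -3); ‖w_1‖ = 6.5574, so e_1 = (-0.1525, 0.6100, -0.6100, -0.1525, -0.4575).
e_1·w_2 = (-0.1525)·(-3) + 0.6100·2 + (-0.6100)·1 + (-0.1525)·4 + (-0.4575)·3 = -0.9150.
u_2 = w_2 + 0.9150·e_1 = (-3.1395, 2.5581, 0.4419, 3.8605, 2.5814).
‖u_2‖ = 6.1776, so e_2 = (-0.5082, 0.4141, 0.0715, 0.6249, 0.4179).
e_1·w_3 = (-0.1525)·2 + 0.6100·1 + (-0.6100)·(-3) + (-0.1525)·1 + (-0.4575)·1 = 1.5250; e_2·w_3 = (-0.5082)·2 + 0.4141·1 + 0.0715·(-3) + 0.6249·1 + 0.4179·1 = 0.2259.
u_3 = w_3 − 1.5250·e_1 − 0.2259·e_2 = (2.3473, -0.0238, -2.0859, 1.0914, 1.6033).
‖u_3‖ = 3.6910, so e_3 = (0.6360, -0.0064, -0.5651, 0.2957, 0.4344).
e_1·w_4 = (-0.1525)·4 + 0.6100·4 + (-0.6100)·2 + (-0.1525)·2 + (-0.4575)·(-2) = 1.2200; e_2·w_4 = (-0.5082)·4 + 0.4141·4 + 0.0715·2 + 0.6249·2 + 0.4179·(-2) = 0.1807; e_3·w_4 = 0.6360·4 + (-0.0064)·4 + (-0.5651)·2 + 0.2957·2 + 0.4344·(-2) = 1.1105.
u_4 = w_4 − 1.2200·e_1 − 0.1807·e_2 − 1.1105·e_3 = (3.5717, 3.1881, 3.3588, 1.7448, -1.9997).
‖u_4‖ = 6.4223, so e_4 = (0.5561, 0.4964, 0.5230, 0.2717, -0.3114).

Q = [[-0.1525, -0.5082, 0.6360, 0.5561], [0.6100, 0.4141, -0.0064, 0.4964], [-0.6100, 0.0715, -0.5651, 0.5230], [-0.1525, 0.6249, 0.2957, 0.2717], [-0.4575, 0.4179, 0.4344, -0.3114]], R = [[6.5574, -0.9150, 1.5250, 1.2200], [0.0000, 6.1776, 0.2259, 0.1807], [0.0000, 0.0000, 3.6910, 1.1105], [0.0000, 0.0000, 0.0000, 6.4223]]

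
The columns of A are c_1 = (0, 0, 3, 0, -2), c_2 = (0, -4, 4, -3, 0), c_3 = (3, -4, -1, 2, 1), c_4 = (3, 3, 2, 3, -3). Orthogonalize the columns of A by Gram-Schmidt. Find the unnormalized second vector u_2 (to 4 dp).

u_2 = (0.0000, -4.0000, 1.2308, -3.0000, 1.8462)

q_1 = c_1/‖c_1‖ = (0, 0, 3, 0, -2)/3.6056 = (0.0000, 0.0000, 0.8321, 0.0000, -0.5547).
r_{12} = q_1·c_2 = 3.3282.
u_2 = c_2 − 3.3282·q_1 = (0.0000, -4.0000, 1.2308, -3.0000, 1.8462).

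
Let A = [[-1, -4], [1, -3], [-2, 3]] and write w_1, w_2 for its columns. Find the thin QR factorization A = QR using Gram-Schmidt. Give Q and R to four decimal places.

Q = [[-0.4082, -0.8849], [0.4082, -0.3967], [-0.8165, 0.2441]], R = [[2.4495, -2.0412], [0.0000, 5.4620]]

e_1 = w_1/‖w_1‖ = (-1, 1, -2)/2.4495 = (-0.4082, 0.4082, -0.8165).
r_{12} = e_1·w_2 = -2.0412.
u_2 = w_2 + 2.0412·e_1 = (-4.8333, -2.1667, 1.3333).
‖u_2‖ = 5.4620, so e_2 = (-0.8849, -0.3967, 0.2441).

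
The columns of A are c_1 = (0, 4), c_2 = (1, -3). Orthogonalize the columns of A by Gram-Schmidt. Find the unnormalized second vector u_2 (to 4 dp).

u_2 = (1.0000, 0.0000)

q_1 = c_1/‖c_1‖ = (0, 4)/4.0000 = (0.0000, 1.0000).
r_{12} = q_1·c_2 = -3.0000.
u_2 = c_2 + 3.0000·q_1 = (1.0000, 0.0000).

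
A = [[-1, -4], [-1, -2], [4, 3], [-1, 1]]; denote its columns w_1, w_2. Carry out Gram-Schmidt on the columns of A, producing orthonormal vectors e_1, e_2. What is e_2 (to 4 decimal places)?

w_1 = (-1, -1, 4, -1); ‖w_1‖ = 4.3589, so e_1 = (-0.2294, -0.2294, 0.9177, -0.2294).
e_1·w_2 = (-0.2294)·(-4) + (-0.2294)·(-2) + 0.9177·3 + (-0.2294)·1 = 3.9001.
u_2 = w_2 − 3.9001·e_1 = (-3.1053, -1.1053, -0.5789, 1.8947).
‖u_2‖ = 3.8457, so e_2 = (-0.8075, -0.2874, -0.1505, 0.4927).

e_2 = (-0.8075, -0.2874, -0.1505, 0.4927)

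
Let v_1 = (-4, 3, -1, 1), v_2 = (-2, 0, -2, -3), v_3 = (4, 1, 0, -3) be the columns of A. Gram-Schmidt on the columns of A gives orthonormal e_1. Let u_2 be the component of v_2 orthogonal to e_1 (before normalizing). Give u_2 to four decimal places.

e_1 = v_1/‖v_1‖ = (-4, 3, -1, 1)/5.1962 = (-0.7698, 0.5774, -0.1925, 0.1925).
r_{12} = e_1·v_2 = 1.3472.
u_2 = v_2 − 1.3472·e_1 = (-0.9630, -0.7778, -1.7407, -3.2593).

u_2 = (-0.9630, -0.7778, -1.7407, -3.2593)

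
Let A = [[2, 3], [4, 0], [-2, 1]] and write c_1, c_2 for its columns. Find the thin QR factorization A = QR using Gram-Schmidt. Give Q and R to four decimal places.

c_1 = (2, 4, -2); ‖c_1‖ = 4.8990, so q_1 = (0.4082, 0.8165, -0.4082).
q_1·c_2 = 0.4082·3 + 0.8165·0 + (-0.4082)·1 = 0.8165.
u_2 = c_2 − 0.8165·q_1 = (2.6667, -0.6667, 1.3333).
‖u_2‖ = 3.0551, so q_2 = (0.8729, -0.2182, 0.4364).

Q = [[0.4082, 0.8729], [0.8165, -0.2182], [-0.4082, 0.4364]], R = [[4.8990, 0.8165], [0.0000, 3.0551]]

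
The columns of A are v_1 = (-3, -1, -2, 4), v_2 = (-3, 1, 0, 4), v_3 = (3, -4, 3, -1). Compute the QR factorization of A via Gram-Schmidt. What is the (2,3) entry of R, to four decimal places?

v_1 = (-3, -1, -2, 4); ‖v_1‖ = 5.4772, so e_1 = (-0.5477, -0.1826, -0.3651, 0.7303).
e_1·v_2 = (-0.5477)·(-3) + (-0.1826)·1 + (-0.3651)·0 + 0.7303·4 = 4.3818.
u_2 = v_2 − 4.3818·e_1 = (-0.6000, 1.8000, 1.6000, 0.8000).
‖u_2‖ = 2.6077, so e_2 = (-0.2301, 0.6903, 0.6136, 0.3068).
r_{23} = e_2·v_3 = -1.9174.

r_{23} = -1.9174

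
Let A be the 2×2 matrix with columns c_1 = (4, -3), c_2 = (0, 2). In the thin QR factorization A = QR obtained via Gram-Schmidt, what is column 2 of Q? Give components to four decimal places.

e_2 = (0.6000, 0.8000)

c_1 = (4, -3); ‖c_1‖ = 5.0000, so e_1 = (0.8000, -0.6000).
e_1·c_2 = 0.8000·0 + (-0.6000)·2 = -1.2000.
u_2 = c_2 + 1.2000·e_1 = (0.9600, 1.2800).
‖u_2‖ = 1.6000, so e_2 = (0.6000, 0.8000).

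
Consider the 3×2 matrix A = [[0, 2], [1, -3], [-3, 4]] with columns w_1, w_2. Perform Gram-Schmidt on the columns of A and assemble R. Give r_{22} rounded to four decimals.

e_1 = w_1/‖w_1‖ = (0, 1, -3)/3.1623 = (0.0000, 0.3162, -0.9487).
r_{12} = e_1·w_2 = -4.7434.
u_2 = w_2 + 4.7434·e_1 = (2.0000, -1.5000, -0.5000).
r_{22} = ‖u_2‖ = 2.5495.

r_{22} = 2.5495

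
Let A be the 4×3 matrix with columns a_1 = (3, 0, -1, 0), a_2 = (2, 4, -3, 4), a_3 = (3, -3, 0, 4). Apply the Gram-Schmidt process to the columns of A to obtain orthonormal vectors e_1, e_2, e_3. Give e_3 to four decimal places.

e_3 = (0.0662, -0.6311, 0.1985, 0.7469)

a_1 = (3, 0, -1, 0); ‖a_1‖ = 3.1623, so e_1 = (0.9487, 0.0000, -0.3162, 0.0000).
e_1·a_2 = 0.9487·2 + 0.0000·4 + (-0.3162)·(-3) + 0.0000·4 = 2.8460.
u_2 = a_2 − 2.8460·e_1 = (-0.7000, 4.0000, -2.1000, 4.0000).
‖u_2‖ = 6.0745, so e_2 = (-0.1152, 0.6585, -0.3457, 0.6585).
e_1·a_3 = 0.9487·3 + 0.0000·(-3) + (-0.3162)·0 + 0.0000·4 = 2.8460; e_2·a_3 = (-0.1152)·3 + 0.6585·(-3) + (-0.3457)·0 + 0.6585·4 = 0.3128.
u_3 = a_3 − 2.8460·e_1 − 0.3128·e_2 = (0.3360, -3.2060, 1.0081, 3.7940).
‖u_3‖ = 5.0796, so e_3 = (0.0662, -0.6311, 0.1985, 0.7469).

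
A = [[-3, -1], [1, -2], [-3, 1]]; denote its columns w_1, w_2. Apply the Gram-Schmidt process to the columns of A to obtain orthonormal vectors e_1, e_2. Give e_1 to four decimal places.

e_1 = (-0.6882, 0.2294, -0.6882)

e_1 = w_1/‖w_1‖ = (-3, 1, -3)/4.3589 = (-0.6882, 0.2294, -0.6882).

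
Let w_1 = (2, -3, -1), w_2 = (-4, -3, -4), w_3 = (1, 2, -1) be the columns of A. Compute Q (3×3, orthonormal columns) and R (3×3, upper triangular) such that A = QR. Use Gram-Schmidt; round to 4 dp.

Q = [[0.5345, -0.7528, 0.3841], [-0.8018, -0.3080, 0.5121], [-0.2673, -0.5817, -0.7682]], R = [[3.7417, 1.3363, -0.8018], [0.0000, 6.2621, -0.7870], [0.0000, 0.0000, 2.1766]]

w_1 = (2, -3, -1); ‖w_1‖ = 3.7417, so e_1 = (0.5345, -0.8018, -0.2673).
e_1·w_2 = 0.5345·(-4) + (-0.8018)·(-3) + (-0.2673)·(-4) = 1.3363.
u_2 = w_2 − 1.3363·e_1 = (-4.7143, -1.9286, -3.6429).
‖u_2‖ = 6.2621, so e_2 = (-0.7528, -0.3080, -0.5817).
e_1·w_3 = 0.5345·1 + (-0.8018)·2 + (-0.2673)·(-1) = -0.8018; e_2·w_3 = (-0.7528)·1 + (-0.3080)·2 + (-0.5817)·(-1) = -0.7870.
u_3 = w_3 + 0.8018·e_1 + 0.7870·e_2 = (0.8361, 1.1148, -1.6721).
‖u_3‖ = 2.1766, so e_3 = (0.3841, 0.5121, -0.7682).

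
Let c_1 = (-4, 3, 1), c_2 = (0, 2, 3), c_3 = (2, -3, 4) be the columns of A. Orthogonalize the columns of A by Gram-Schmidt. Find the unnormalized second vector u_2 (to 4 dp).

c_1 = (-4, 3, 1); ‖c_1‖ = 5.0990, so q_1 = (-0.7845, 0.5883, 0.1961).
q_1·c_2 = (-0.7845)·0 + 0.5883·2 + 0.1961·3 = 1.7650.
u_2 = c_2 − 1.7650·q_1 = (1.3846, 0.9615, 2.6538).

u_2 = (1.3846, 0.9615, 2.6538)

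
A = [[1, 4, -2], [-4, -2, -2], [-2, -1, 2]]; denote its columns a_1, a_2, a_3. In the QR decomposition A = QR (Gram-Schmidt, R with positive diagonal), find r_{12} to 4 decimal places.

q_1 = a_1/‖a_1‖ = (1, -4, -2)/4.5826 = (0.2182, -0.8729, -0.4364).
r_{12} = q_1·a_2 = 3.0551.

r_{12} = 3.0551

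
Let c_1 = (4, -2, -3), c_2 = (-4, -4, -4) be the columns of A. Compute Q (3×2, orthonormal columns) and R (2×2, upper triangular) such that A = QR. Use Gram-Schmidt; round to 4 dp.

Q = [[0.7428, -0.6608], [-0.3714, -0.5406], [-0.5571, -0.5206]], R = [[5.3852, 0.7428], [0.0000, 6.8883]]

e_1 = c_1/‖c_1‖ = (4, -2, -3)/5.3852 = (0.7428, -0.3714, -0.5571).
r_{12} = e_1·c_2 = 0.7428.
u_2 = c_2 − 0.7428·e_1 = (-4.5517, -3.7241, -3.5862).
‖u_2‖ = 6.8883, so e_2 = (-0.6608, -0.5406, -0.5206).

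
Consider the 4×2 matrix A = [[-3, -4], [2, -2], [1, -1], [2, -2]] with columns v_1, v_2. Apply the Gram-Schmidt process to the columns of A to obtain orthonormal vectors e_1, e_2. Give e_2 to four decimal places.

e_2 = (-0.7071, -0.4714, -0.2357, -0.4714)

e_1 = v_1/‖v_1‖ = (-3, 2, 1, 2)/4.2426 = (-0.7071, 0.4714, 0.2357, 0.4714).
r_{12} = e_1·v_2 = 0.7071.
u_2 = v_2 − 0.7071·e_1 = (-3.5000, -2.3333, -1.1667, -2.3333).
‖u_2‖ = 4.9497, so e_2 = (-0.7071, -0.4714, -0.2357, -0.4714).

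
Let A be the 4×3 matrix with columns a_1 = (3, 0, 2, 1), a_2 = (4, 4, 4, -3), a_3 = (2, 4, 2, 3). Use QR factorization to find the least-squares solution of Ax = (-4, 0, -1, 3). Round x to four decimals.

a_1 = (3, 0, 2, 1); ‖a_1‖ = 3.7417, so e_1 = (0.8018, 0.0000, 0.5345, 0.2673).
e_1·a_2 = 0.8018·4 + 0.0000·4 + 0.5345·4 + 0.2673·(-3) = 4.5434.
u_2 = a_2 − 4.5434·e_1 = (0.3571, 4.0000, 1.5714, -4.2143).
‖u_2‖ = 6.0297, so e_2 = (0.0592, 0.6634, 0.2606, -0.6989).
e_1·a_3 = 0.8018·2 + 0.0000·4 + 0.5345·2 + 0.2673·3 = 3.4744; e_2·a_3 = 0.0592·2 + 0.6634·4 + 0.2606·2 + (-0.6989)·3 = 1.1965.
u_3 = a_3 − 3.4744·e_1 − 1.1965·e_2 = (-0.8566, 3.2063, -0.1690, 2.9077).
‖u_3‖ = 4.4155, so e_3 = (-0.1940, 0.7261, -0.0383, 0.6585).
Qᵀb = (-2.9399, -2.5943, 2.7897).
Back-substitute: x_3 = 2.7897/4.4155 = 0.6318.
x_2 = (-2.5943 − 1.1965·0.6318)/6.0297 = -0.5556.
x_1 = (-2.9399 − 4.5434·(-0.5556) − 3.4744·0.6318)/3.7417 = -0.6977.

x = (-0.6977, -0.5556, 0.6318)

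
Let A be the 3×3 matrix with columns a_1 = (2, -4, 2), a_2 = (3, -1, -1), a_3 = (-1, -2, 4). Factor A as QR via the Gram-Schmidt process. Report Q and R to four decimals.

q_1 = a_1/‖a_1‖ = (2, -4, 2)/4.8990 = (0.4082, -0.8165, 0.4082).
r_{12} = q_1·a_2 = 1.6330.
u_2 = a_2 − 1.6330·q_1 = (2.3333, 0.3333, -1.6667).
‖u_2‖ = 2.8868, so q_2 = (0.8083, 0.1155, -0.5774).
r_{13} = q_1·a_3 = 2.8577; r_{23} = q_2·a_3 = -3.3486.
u_3 = a_3 − 2.8577·q_1 + 3.3486·q_2 = (0.5400, 0.7200, 0.9000).
‖u_3‖ = 1.2728, so q_3 = (0.4243, 0.5657, 0.7071).

Q = [[0.4082, 0.8083, 0.4243], [-0.8165, 0.1155, 0.5657], [0.4082, -0.5774, 0.7071]], R = [[4.8990, 1.6330, 2.8577], [0.0000, 2.8868, -3.3486], [0.0000, 0.0000, 1.2728]]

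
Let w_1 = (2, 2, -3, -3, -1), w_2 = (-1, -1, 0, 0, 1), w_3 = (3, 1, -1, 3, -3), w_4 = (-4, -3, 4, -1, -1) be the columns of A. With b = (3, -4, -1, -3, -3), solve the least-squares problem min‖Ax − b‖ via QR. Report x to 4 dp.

e_1 = w_1/‖w_1‖ = (2, 2, -3, -3, -1)/5.1962 = (0.3849, 0.3849, -0.5774, -0.5774, -0.1925).
r_{12} = e_1·w_2 = -0.9623.
u_2 = w_2 + 0.9623·e_1 = (-0.6296, -0.6296, -0.5556, -0.5556, 0.8148).
‖u_2‖ = 1.4402, so e_2 = (-0.4372, -0.4372, -0.3858, -0.3858, 0.5658).
r_{13} = e_1·w_3 = 0.9623; r_{23} = e_2·w_3 = -4.2176.
u_3 = w_3 − 0.9623·e_1 + 4.2176·e_2 = (0.7857, -1.2143, -2.0714, 1.9286, -0.4286).
‖u_3‖ = 3.2071, so e_3 = (0.2450, -0.3786, -0.6459, 0.6013, -0.1336).
r_{14} = e_1·w_4 = -4.2339; r_{24} = e_2·w_4 = 1.3373; r_{34} = e_3·w_4 = -2.8953.
u_4 = w_4 + 4.2339·e_1 − 1.3373·e_2 + 2.8953·e_3 = (-1.0764, -1.8819, 0.2014, -1.1875, -2.9583).
‖u_4‖ = 3.8604, so e_4 = (-0.2788, -0.4875, 0.0522, -0.3076, -0.7663).
Qᵀb = (2.5019, 0.2829, 1.4922, 4.2832).
Back-substitute: x_4 = 4.2832/3.8604 = 1.1095.
x_3 = (1.4922 + 2.8953·1.1095)/3.2071 = 1.4669.
x_2 = (0.2829 + 4.2176·1.4669 − 1.3373·1.1095)/1.4402 = 3.4621.
x_1 = (2.5019 + 0.9623·3.4621 − 0.9623·1.4669 + 4.2339·1.1095)/5.1962 = 1.7550.

x = (1.7550, 3.4621, 1.4669, 1.1095)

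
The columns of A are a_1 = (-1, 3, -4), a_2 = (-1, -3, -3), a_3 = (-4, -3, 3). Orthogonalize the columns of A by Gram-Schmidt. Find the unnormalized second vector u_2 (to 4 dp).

q_1 = a_1/‖a_1‖ = (-1, 3, -4)/5.0990 = (-0.1961, 0.5883, -0.7845).
r_{12} = q_1·a_2 = 0.7845.
u_2 = a_2 − 0.7845·q_1 = (-0.8462, -3.4615, -2.3846).

u_2 = (-0.8462, -3.4615, -2.3846)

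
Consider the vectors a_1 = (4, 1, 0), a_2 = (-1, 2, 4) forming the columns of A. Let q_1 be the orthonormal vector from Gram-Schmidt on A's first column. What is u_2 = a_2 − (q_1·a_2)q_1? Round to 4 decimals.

u_2 = (-0.5294, 2.1176, 4.0000)

q_1 = a_1/‖a_1‖ = (4, 1, 0)/4.1231 = (0.9701, 0.2425, 0.0000).
r_{12} = q_1·a_2 = -0.4851.
u_2 = a_2 + 0.4851·q_1 = (-0.5294, 2.1176, 4.0000).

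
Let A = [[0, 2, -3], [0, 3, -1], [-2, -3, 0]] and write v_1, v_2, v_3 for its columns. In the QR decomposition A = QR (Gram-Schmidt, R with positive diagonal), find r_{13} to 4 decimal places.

r_{13} = 0.0000

v_1 = (0, 0, -2); ‖v_1‖ = 2.0000, so q_1 = (0.0000, 0.0000, -1.0000).
r_{13} = q_1·v_3 = 0.0000.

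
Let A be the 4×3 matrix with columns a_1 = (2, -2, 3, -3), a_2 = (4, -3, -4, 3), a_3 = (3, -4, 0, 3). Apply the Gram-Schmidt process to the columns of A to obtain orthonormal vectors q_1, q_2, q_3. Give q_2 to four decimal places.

a_1 = (2, -2, 3, -3); ‖a_1‖ = 5.0990, so q_1 = (0.3922, -0.3922, 0.5883, -0.5883).
q_1·a_2 = 0.3922·4 + (-0.3922)·(-3) + 0.5883·(-4) + (-0.5883)·3 = -1.3728.
u_2 = a_2 + 1.3728·q_1 = (4.5385, -3.5385, -3.1923, 2.1923).
‖u_2‖ = 6.9365, so q_2 = (0.6543, -0.5101, -0.4602, 0.3161).

q_2 = (0.6543, -0.5101, -0.4602, 0.3161)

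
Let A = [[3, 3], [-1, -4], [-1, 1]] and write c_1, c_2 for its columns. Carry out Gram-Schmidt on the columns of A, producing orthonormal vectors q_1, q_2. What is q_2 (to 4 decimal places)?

q_1 = c_1/‖c_1‖ = (3, -1, -1)/3.3166 = (0.9045, -0.3015, -0.3015).
r_{12} = q_1·c_2 = 3.6181.
u_2 = c_2 − 3.6181·q_1 = (-0.2727, -2.9091, 2.0909).
‖u_2‖ = 3.5929, so q_2 = (-0.0759, -0.8097, 0.5820).

q_2 = (-0.0759, -0.8097, 0.5820)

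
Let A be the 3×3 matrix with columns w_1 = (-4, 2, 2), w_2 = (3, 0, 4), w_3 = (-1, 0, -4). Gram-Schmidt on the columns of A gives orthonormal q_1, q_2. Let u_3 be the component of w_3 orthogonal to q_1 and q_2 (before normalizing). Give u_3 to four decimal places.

u_3 = (0.2192, 0.6027, -0.1644)

q_1 = w_1/‖w_1‖ = (-4, 2, 2)/4.8990 = (-0.8165, 0.4082, 0.4082).
r_{12} = q_1·w_2 = -0.8165.
u_2 = w_2 + 0.8165·q_1 = (2.3333, 0.3333, 4.3333).
‖u_2‖ = 4.9329, so q_2 = (0.4730, 0.0676, 0.8785).
r_{13} = q_1·w_3 = -0.8165; r_{23} = q_2·w_3 = -3.9869.
u_3 = w_3 + 0.8165·q_1 + 3.9869·q_2 = (0.2192, 0.6027, -0.1644).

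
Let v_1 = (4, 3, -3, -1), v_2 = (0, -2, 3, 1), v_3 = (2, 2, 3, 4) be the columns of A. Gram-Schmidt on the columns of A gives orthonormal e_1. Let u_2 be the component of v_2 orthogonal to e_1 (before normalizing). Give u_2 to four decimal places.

u_2 = (1.8286, -0.6286, 1.6286, 0.5429)

e_1 = v_1/‖v_1‖ = (4, 3, -3, -1)/5.9161 = (0.6761, 0.5071, -0.5071, -0.1690).
r_{12} = e_1·v_2 = -2.7045.
u_2 = v_2 + 2.7045·e_1 = (1.8286, -0.6286, 1.6286, 0.5429).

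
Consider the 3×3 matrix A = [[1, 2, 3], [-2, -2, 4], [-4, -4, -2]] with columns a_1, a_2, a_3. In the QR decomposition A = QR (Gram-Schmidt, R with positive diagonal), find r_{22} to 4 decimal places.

r_{22} = 0.9759

q_1 = a_1/‖a_1‖ = (1, -2, -4)/4.5826 = (0.2182, -0.4364, -0.8729).
r_{12} = q_1·a_2 = 4.8008.
u_2 = a_2 − 4.8008·q_1 = (0.9524, 0.0952, 0.1905).
r_{22} = ‖u_2‖ = 0.9759.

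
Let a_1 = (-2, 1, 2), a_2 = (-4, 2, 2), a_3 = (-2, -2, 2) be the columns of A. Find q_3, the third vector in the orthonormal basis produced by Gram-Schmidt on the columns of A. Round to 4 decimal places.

q_3 = (-0.4472, -0.8944, 0.0000)

q_1 = a_1/‖a_1‖ = (-2, 1, 2)/3.0000 = (-0.6667, 0.3333, 0.6667).
r_{12} = q_1·a_2 = 4.6667.
u_2 = a_2 − 4.6667·q_1 = (-0.8889, 0.4444, -1.1111).
‖u_2‖ = 1.4907, so q_2 = (-0.5963, 0.2981, -0.7454).
r_{13} = q_1·a_3 = 2.0000; r_{23} = q_2·a_3 = -0.8944.
u_3 = a_3 − 2.0000·q_1 + 0.8944·q_2 = (-1.2000, -2.4000, 0.0000).
‖u_3‖ = 2.6833, so q_3 = (-0.4472, -0.8944, 0.0000).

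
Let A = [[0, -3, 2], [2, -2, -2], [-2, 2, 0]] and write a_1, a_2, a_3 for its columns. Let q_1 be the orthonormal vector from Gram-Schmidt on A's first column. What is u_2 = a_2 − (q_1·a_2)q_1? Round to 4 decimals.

u_2 = (-3.0000, 0.0000, 0.0000)

a_1 = (0, 2, -2); ‖a_1‖ = 2.8284, so q_1 = (0.0000, 0.7071, -0.7071).
q_1·a_2 = 0.0000·(-3) + 0.7071·(-2) + (-0.7071)·2 = -2.8284.
u_2 = a_2 + 2.8284·q_1 = (-3.0000, 0.0000, 0.0000).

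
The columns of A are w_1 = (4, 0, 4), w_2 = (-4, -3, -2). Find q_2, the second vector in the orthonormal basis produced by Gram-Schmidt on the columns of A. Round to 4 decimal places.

q_1 = w_1/‖w_1‖ = (4, 0, 4)/5.6569 = (0.7071, 0.0000, 0.7071).
r_{12} = q_1·w_2 = -4.2426.
u_2 = w_2 + 4.2426·q_1 = (-1.0000, -3.0000, 1.0000).
‖u_2‖ = 3.3166, so q_2 = (-0.3015, -0.9045, 0.3015).

q_2 = (-0.3015, -0.9045, 0.3015)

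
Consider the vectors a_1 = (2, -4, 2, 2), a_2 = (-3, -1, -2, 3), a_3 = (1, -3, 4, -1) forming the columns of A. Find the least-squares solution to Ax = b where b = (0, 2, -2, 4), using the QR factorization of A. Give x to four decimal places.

a_1 = (2, -4, 2, 2); ‖a_1‖ = 5.2915, so e_1 = (0.3780, -0.7559, 0.3780, 0.3780).
e_1·a_2 = 0.3780·(-3) + (-0.7559)·(-1) + 0.3780·(-2) + 0.3780·3 = 0.0000.
u_2 = a_2 − 0.0000·e_1 = (-3.0000, -1.0000, -2.0000, 3.0000).
‖u_2‖ = 4.7958, so e_2 = (-0.6255, -0.2085, -0.4170, 0.6255).
e_1·a_3 = 0.3780·1 + (-0.7559)·(-3) + 0.3780·4 + 0.3780·(-1) = 3.7796; e_2·a_3 = (-0.6255)·1 + (-0.2085)·(-3) + (-0.4170)·4 + 0.6255·(-1) = -2.2937.
u_3 = a_3 − 3.7796·e_1 + 2.2937·e_2 = (-1.8634, -0.6211, 1.6149, -0.9938).
‖u_3‖ = 2.7301, so e_3 = (-0.6825, -0.2275, 0.5915, -0.3640).
Qᵀb = (-0.7559, 2.9192, -3.0941).
Back-substitute: x_3 = -3.0941/2.7301 = -1.1333.
x_2 = (2.9192 + 2.2937·(-1.1333))/4.7958 = 0.0667.
x_1 = (-0.7559 − 0.0000·0.0667 − 3.7796·(-1.1333))/5.2915 = 0.6667.

x = (0.6667, 0.0667, -1.1333)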